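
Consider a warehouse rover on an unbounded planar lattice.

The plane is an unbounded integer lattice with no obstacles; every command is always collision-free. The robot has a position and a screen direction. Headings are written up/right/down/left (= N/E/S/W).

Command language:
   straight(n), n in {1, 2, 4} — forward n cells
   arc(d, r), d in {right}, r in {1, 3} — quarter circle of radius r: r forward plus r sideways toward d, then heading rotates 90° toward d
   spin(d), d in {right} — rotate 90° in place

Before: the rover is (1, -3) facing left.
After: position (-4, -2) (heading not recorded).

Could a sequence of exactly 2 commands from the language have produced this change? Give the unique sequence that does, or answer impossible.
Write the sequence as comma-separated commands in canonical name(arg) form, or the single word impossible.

key: running arc(right, 1) before straight(4) would end elsewhere — order is forced
begin: (1, -3) facing left
step 1 (straight(4)): (-3, -3) facing left
step 2 (arc(right, 1)): (-4, -2) facing up
no other 2-command option fits: unique.

straight(4), arc(right, 1)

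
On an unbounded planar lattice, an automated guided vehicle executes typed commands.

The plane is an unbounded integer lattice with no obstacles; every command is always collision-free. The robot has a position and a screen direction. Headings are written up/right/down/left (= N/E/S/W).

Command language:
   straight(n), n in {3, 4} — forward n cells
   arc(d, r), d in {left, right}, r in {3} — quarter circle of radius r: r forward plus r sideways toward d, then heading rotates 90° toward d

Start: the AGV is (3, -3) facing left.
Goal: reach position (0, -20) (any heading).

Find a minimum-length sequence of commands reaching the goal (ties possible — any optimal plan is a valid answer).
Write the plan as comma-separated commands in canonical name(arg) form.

arc(left, 3), straight(4), straight(4), straight(3), straight(3)

t0: (3, -3) facing left
step 1 (arc(left, 3)): (0, -6) facing down
step 2 (straight(4)): (0, -10) facing down
step 3 (straight(4)): (0, -14) facing down
step 4 (straight(3)): (0, -17) facing down
step 5 (straight(3)): (0, -20) facing down
shorter routes all fall short; 5 is best.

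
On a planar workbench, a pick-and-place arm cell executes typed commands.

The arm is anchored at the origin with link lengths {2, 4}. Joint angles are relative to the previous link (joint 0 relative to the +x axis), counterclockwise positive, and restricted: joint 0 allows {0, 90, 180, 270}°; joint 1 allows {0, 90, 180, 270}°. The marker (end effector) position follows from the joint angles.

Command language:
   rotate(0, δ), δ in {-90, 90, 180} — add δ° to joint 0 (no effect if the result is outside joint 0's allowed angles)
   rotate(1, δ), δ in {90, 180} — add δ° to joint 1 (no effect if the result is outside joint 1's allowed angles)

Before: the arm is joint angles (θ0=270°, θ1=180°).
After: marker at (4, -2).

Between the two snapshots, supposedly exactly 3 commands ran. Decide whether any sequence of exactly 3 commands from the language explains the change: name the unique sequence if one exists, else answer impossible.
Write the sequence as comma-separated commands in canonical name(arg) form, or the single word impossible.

from: joint angles (θ0=270°, θ1=180°)
step 1 (rotate(1, 90)): joint angles (θ0=270°, θ1=270°)
step 2 (rotate(1, 90)): joint angles (θ0=270°, θ1=0°)
step 3 (rotate(1, 90)): joint angles (θ0=270°, θ1=90°)
no rival 3-sequence matches.

rotate(1, 90), rotate(1, 90), rotate(1, 90)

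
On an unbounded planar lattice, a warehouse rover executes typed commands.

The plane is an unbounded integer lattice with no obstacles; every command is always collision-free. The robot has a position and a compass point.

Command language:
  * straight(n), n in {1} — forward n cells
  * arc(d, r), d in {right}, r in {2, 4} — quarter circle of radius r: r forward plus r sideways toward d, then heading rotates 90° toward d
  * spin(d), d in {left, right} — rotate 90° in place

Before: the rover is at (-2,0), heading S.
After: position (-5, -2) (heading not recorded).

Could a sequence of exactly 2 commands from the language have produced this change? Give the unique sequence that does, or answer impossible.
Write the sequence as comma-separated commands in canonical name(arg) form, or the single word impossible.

arc(right, 2), straight(1)

key: order matters: swapping arc(right, 2) and straight(1) lands elsewhere
t0: at (-2,0), heading S
t=1 arc(right, 2) ⇒ at (-4,-2), heading W
t=2 straight(1) ⇒ at (-5,-2), heading W
uniquely the one of 25 2-step routes that fits.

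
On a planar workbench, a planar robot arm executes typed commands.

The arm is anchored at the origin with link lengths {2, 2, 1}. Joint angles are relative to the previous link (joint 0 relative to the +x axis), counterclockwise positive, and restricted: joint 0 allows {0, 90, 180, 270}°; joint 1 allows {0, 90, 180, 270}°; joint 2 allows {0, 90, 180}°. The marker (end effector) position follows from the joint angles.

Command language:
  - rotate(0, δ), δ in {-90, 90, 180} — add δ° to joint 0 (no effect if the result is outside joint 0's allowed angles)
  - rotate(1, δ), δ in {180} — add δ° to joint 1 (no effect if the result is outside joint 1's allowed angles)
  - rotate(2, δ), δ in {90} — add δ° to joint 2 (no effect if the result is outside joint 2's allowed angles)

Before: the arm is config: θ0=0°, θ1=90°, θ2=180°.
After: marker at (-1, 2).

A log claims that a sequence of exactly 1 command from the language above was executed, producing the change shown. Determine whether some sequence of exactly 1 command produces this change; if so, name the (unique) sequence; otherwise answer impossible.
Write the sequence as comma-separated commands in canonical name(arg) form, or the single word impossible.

rotate(0, 90)

from: config: θ0=0°, θ1=90°, θ2=180°
1. rotate(0, 90) → config: θ0=90°, θ1=90°, θ2=180°
no rival 1-sequence matches.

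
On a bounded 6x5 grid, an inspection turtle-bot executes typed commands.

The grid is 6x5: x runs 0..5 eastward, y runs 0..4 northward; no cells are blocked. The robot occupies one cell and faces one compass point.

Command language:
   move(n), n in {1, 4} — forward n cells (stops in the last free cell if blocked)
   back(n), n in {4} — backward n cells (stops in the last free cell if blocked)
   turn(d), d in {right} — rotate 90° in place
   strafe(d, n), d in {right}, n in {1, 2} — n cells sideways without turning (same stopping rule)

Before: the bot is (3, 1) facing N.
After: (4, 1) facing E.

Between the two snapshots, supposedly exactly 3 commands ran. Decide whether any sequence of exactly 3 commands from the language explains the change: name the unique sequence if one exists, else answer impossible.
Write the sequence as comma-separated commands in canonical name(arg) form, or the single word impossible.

turn(right), back(4), move(4)

key: position moved to (4,1) AND the heading swung to E — translation plus rotation needed
t0: (3, 1) facing N
t=1 turn(right) ⇒ (3, 1) facing E
t=2 back(4) ⇒ (0, 1) facing E
t=3 move(4) ⇒ (4, 1) facing E
uniquely the one of 216 3-step routes that fits.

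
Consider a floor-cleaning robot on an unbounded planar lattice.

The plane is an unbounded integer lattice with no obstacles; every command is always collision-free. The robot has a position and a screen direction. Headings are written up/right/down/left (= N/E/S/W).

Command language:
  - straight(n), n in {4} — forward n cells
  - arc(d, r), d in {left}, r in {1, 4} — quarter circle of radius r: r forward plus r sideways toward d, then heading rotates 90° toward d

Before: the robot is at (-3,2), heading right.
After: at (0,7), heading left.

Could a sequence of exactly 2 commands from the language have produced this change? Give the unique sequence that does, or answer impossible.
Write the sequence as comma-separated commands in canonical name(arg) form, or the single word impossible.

arc(left, 4), arc(left, 1)

key: order matters: swapping arc(left, 4) and arc(left, 1) lands elsewhere
begin: at (-3,2), heading right
1. arc(left, 4) → at (1,6), heading up
2. arc(left, 1) → at (0,7), heading left
no rival 2-sequence matches.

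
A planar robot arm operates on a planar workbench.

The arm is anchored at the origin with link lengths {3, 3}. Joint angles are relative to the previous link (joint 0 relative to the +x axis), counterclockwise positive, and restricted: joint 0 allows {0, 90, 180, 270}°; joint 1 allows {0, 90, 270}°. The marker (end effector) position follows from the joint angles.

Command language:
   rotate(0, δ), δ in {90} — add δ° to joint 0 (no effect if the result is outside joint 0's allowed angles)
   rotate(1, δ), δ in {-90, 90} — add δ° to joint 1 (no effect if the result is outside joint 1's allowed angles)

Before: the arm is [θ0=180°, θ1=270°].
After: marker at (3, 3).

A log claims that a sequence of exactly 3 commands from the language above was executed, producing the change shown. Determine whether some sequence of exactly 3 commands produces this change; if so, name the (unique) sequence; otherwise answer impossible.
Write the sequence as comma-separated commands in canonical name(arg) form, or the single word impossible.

rotate(0, 90), rotate(0, 90), rotate(0, 90)

t0: [θ0=180°, θ1=270°]
1. rotate(0, 90) → [θ0=270°, θ1=270°]
2. rotate(0, 90) → [θ0=0°, θ1=270°]
3. rotate(0, 90) → [θ0=90°, θ1=270°]
no other 3-command option fits: unique.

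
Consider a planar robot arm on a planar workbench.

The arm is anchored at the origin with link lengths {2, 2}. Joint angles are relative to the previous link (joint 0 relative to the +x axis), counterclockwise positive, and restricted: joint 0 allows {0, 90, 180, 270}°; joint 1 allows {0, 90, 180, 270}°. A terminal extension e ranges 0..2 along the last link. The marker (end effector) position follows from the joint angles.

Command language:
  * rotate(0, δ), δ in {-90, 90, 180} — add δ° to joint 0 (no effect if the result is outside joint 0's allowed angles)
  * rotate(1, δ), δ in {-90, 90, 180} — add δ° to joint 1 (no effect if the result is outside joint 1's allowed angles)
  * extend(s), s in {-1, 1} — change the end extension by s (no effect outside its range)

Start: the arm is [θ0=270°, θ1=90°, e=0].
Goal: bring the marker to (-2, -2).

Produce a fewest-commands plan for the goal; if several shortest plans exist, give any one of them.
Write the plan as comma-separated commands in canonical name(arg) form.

t0: [θ0=270°, θ1=90°, e=0]
1. rotate(0, -90) → [θ0=180°, θ1=90°, e=0]
nothing shorter than 1 reaches the goal.

rotate(0, -90)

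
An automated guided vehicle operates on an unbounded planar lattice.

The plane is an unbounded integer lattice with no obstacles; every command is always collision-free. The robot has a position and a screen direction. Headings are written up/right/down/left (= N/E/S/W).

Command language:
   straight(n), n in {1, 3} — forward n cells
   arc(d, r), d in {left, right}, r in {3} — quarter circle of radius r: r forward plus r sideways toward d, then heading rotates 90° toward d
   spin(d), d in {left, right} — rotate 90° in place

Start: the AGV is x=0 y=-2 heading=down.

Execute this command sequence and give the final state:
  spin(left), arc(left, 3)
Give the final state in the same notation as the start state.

begin: x=0 y=-2 heading=down
t=1 spin(left) ⇒ x=0 y=-2 heading=right
t=2 arc(left, 3) ⇒ x=3 y=1 heading=up

x=3 y=1 heading=up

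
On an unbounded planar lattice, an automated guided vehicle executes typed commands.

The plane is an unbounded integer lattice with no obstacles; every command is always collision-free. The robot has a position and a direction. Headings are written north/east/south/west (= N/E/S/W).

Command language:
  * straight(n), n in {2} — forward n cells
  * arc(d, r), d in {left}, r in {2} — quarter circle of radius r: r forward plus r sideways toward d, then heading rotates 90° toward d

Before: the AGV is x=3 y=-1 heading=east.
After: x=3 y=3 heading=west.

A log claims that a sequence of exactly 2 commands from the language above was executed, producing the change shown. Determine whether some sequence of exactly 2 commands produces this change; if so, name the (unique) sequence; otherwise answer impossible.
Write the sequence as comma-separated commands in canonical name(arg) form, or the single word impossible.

key: cell and facing (now W) both changed — the 2 commands mix motion and turning
initial: x=3 y=-1 heading=east
t=1 arc(left, 2) ⇒ x=5 y=1 heading=north
t=2 arc(left, 2) ⇒ x=3 y=3 heading=west
no other 2-command option fits: unique.

arc(left, 2), arc(left, 2)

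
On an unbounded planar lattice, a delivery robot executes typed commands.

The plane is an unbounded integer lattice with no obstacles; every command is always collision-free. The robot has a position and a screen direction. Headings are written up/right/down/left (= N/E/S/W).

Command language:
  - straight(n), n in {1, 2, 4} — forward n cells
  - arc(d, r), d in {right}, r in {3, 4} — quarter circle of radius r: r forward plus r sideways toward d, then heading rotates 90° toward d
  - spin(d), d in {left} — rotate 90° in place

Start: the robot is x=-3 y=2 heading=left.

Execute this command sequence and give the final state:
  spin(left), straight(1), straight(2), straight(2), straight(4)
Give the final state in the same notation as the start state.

x=-3 y=-7 heading=down

initial: x=-3 y=2 heading=left
step 1 (spin(left)): x=-3 y=2 heading=down
step 2 (straight(1)): x=-3 y=1 heading=down
step 3 (straight(2)): x=-3 y=-1 heading=down
step 4 (straight(2)): x=-3 y=-3 heading=down
step 5 (straight(4)): x=-3 y=-7 heading=down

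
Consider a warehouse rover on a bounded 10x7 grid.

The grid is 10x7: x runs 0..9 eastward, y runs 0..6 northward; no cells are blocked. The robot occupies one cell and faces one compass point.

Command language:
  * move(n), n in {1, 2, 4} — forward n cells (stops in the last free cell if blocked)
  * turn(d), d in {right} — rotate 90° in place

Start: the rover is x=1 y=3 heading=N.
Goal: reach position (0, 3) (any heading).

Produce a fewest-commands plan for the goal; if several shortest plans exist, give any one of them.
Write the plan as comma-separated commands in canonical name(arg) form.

initial: x=1 y=3 heading=N
step 1 (turn(right)): x=1 y=3 heading=E
step 2 (turn(right)): x=1 y=3 heading=S
step 3 (turn(right)): x=1 y=3 heading=W
step 4 (move(4)): x=0 y=3 heading=W
minimal: 4 command(s), checked below 4.

turn(right), turn(right), turn(right), move(4)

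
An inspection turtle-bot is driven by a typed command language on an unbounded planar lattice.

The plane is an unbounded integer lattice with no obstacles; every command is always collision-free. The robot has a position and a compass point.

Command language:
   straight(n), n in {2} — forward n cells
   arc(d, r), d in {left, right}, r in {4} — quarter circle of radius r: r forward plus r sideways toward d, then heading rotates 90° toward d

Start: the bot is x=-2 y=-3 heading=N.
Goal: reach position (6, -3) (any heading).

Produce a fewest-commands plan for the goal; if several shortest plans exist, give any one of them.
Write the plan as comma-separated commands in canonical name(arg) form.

arc(right, 4), arc(right, 4)

start: x=-2 y=-3 heading=N
t=1 arc(right, 4) ⇒ x=2 y=1 heading=E
t=2 arc(right, 4) ⇒ x=6 y=-3 heading=S
shorter routes all fall short; 2 is best.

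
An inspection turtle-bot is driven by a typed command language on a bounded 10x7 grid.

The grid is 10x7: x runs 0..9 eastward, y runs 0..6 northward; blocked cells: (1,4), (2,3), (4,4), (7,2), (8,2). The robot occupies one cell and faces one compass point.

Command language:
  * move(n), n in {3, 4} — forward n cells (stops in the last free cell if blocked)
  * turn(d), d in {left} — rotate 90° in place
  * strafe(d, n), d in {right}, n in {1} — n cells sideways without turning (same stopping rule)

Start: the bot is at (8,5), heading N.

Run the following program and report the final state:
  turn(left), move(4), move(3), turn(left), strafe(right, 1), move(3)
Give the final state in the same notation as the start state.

at (0,2), heading S

initial: at (8,5), heading N
step 1 (turn(left)): at (8,5), heading W
step 2 (move(4)): at (4,5), heading W
step 3 (move(3)): at (1,5), heading W
step 4 (turn(left)): at (1,5), heading S
step 5 (strafe(right, 1)): at (0,5), heading S
step 6 (move(3)): at (0,2), heading S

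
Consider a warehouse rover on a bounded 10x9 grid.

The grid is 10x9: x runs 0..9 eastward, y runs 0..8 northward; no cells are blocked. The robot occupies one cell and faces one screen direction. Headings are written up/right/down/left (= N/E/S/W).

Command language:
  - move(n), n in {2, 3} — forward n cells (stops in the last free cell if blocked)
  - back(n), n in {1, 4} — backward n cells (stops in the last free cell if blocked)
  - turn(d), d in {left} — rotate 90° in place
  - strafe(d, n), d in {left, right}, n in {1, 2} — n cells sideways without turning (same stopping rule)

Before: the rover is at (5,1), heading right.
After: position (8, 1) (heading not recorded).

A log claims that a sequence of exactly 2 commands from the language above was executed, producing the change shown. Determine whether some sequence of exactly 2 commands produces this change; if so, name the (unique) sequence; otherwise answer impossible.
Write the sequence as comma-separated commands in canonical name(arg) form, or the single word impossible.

move(3), turn(left)

key: running turn(left) before move(3) would end elsewhere — order is forced
initial: at (5,1), heading right
t=1 move(3) ⇒ at (8,1), heading right
t=2 turn(left) ⇒ at (8,1), heading up
all 81 alternatives checked — unique.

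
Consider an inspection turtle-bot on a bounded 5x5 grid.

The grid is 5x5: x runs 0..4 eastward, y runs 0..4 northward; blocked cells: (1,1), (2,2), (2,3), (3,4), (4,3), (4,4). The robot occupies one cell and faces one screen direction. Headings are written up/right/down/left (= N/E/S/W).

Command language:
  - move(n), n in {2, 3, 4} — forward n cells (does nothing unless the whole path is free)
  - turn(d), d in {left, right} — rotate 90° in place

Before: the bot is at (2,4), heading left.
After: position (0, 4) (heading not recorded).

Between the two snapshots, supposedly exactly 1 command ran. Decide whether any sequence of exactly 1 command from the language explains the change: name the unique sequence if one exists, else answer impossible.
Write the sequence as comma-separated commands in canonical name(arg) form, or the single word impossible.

initial: at (2,4), heading left
[1] after move(2): at (0,4), heading left
all 5 alternatives checked — unique.

move(2)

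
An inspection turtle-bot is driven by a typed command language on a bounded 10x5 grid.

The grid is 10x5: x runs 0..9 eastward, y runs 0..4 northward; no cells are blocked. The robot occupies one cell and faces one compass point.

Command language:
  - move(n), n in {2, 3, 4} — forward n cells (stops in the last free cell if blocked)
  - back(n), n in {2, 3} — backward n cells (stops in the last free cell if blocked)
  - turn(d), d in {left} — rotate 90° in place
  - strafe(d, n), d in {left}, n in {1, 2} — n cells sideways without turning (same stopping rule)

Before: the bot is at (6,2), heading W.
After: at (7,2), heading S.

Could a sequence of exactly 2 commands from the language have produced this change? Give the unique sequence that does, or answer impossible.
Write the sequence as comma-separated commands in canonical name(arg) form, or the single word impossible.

turn(left), strafe(left, 1)

key: running strafe(left, 1) before turn(left) would end elsewhere — order is forced
begin: at (6,2), heading W
1. turn(left) → at (6,2), heading S
2. strafe(left, 1) → at (7,2), heading S
no rival 2-sequence matches.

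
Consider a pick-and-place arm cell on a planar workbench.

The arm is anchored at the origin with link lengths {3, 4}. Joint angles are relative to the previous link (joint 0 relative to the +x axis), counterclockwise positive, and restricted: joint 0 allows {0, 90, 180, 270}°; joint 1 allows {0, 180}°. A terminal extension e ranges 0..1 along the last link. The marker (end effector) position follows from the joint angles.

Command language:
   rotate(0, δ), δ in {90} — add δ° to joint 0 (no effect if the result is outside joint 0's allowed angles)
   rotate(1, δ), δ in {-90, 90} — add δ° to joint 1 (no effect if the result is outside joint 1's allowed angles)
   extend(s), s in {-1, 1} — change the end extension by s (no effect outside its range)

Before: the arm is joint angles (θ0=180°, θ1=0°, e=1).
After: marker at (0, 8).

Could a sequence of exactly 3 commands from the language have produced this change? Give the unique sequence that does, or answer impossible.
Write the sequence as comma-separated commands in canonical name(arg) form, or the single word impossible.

rotate(0, 90), rotate(0, 90), rotate(0, 90)

initial: joint angles (θ0=180°, θ1=0°, e=1)
t=1 rotate(0, 90) ⇒ joint angles (θ0=270°, θ1=0°, e=1)
t=2 rotate(0, 90) ⇒ joint angles (θ0=0°, θ1=0°, e=1)
t=3 rotate(0, 90) ⇒ joint angles (θ0=90°, θ1=0°, e=1)
no other 3-command option fits: unique.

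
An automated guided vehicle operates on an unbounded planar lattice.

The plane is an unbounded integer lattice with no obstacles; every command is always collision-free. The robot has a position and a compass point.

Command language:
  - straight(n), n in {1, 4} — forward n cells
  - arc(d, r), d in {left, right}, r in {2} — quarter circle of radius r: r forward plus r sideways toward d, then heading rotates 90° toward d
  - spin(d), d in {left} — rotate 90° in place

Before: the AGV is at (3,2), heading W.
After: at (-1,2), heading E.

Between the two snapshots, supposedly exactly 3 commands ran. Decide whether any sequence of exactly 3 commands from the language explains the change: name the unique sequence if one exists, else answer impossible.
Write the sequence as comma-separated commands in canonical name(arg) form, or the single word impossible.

straight(4), spin(left), spin(left)

key: running spin(left) before straight(4) would end elsewhere — order is forced
begin: at (3,2), heading W
step 1 (straight(4)): at (-1,2), heading W
step 2 (spin(left)): at (-1,2), heading S
step 3 (spin(left)): at (-1,2), heading E
no rival 3-sequence matches.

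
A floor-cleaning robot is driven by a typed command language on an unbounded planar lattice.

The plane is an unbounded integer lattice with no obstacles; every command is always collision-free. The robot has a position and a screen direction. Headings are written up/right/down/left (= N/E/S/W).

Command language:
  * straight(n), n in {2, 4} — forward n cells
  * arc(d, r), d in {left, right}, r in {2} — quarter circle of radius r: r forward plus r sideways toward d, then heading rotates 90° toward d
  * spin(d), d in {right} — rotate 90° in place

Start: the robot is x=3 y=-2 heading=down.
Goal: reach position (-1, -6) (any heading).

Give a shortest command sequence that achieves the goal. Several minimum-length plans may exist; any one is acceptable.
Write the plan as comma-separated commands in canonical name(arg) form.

arc(right, 2), arc(left, 2)

begin: x=3 y=-2 heading=down
step 1 (arc(right, 2)): x=1 y=-4 heading=left
step 2 (arc(left, 2)): x=-1 y=-6 heading=down
nothing shorter than 2 reaches the goal.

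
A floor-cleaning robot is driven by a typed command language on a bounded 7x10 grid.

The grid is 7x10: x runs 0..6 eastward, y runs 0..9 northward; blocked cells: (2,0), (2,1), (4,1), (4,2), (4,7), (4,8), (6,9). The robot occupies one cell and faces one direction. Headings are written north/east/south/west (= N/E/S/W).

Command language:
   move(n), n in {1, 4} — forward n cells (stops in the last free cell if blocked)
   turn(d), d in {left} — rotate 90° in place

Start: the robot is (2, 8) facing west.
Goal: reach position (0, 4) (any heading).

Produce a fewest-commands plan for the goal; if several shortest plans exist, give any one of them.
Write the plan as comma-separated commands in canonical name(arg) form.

move(4), turn(left), move(4)

from: (2, 8) facing west
t=1 move(4) ⇒ (0, 8) facing west
t=2 turn(left) ⇒ (0, 8) facing south
t=3 move(4) ⇒ (0, 4) facing south
no 2-step plan works, so 3 is optimal.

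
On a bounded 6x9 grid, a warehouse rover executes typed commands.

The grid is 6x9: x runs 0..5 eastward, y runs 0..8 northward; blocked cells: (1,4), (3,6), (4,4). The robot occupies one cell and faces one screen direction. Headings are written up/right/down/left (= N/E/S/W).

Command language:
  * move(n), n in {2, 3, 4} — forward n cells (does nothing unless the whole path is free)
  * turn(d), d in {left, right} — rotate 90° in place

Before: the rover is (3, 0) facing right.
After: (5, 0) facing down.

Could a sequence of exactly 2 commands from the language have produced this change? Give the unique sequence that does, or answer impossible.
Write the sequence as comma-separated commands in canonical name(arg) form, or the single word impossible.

move(2), turn(right)

key: order matters: swapping move(2) and turn(right) lands elsewhere
begin: (3, 0) facing right
t=1 move(2) ⇒ (5, 0) facing right
t=2 turn(right) ⇒ (5, 0) facing down
all 25 alternatives checked — unique.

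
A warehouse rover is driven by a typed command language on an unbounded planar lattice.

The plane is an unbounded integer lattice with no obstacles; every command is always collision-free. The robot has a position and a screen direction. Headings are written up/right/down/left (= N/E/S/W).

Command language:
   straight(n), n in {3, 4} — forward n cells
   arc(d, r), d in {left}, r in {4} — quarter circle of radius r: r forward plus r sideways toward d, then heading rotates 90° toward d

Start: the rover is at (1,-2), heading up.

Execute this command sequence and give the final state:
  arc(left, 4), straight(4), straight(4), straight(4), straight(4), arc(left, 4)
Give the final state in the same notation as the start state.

begin: at (1,-2), heading up
step 1 (arc(left, 4)): at (-3,2), heading left
step 2 (straight(4)): at (-7,2), heading left
step 3 (straight(4)): at (-11,2), heading left
step 4 (straight(4)): at (-15,2), heading left
step 5 (straight(4)): at (-19,2), heading left
step 6 (arc(left, 4)): at (-23,-2), heading down

at (-23,-2), heading down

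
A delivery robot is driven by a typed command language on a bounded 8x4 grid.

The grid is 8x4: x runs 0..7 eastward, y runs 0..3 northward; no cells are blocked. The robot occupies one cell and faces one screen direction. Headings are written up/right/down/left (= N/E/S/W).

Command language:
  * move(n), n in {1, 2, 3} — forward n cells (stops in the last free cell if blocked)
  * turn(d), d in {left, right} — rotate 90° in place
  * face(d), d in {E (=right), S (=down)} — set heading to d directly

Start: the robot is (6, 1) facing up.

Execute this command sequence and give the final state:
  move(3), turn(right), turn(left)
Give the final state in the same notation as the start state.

initial: (6, 1) facing up
1. move(3) → (6, 3) facing up
2. turn(right) → (6, 3) facing right
3. turn(left) → (6, 3) facing up

(6, 3) facing up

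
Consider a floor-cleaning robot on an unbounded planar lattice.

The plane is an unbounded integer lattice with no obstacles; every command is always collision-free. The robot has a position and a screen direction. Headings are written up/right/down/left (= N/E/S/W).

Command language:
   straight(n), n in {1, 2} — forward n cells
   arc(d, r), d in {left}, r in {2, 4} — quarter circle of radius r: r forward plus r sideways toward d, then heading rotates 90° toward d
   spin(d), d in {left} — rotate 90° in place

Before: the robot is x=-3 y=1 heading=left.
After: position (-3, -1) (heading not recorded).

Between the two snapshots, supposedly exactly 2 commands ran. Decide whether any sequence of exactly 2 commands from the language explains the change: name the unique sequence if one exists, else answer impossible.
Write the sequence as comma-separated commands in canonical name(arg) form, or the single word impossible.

spin(left), straight(2)

key: running straight(2) before spin(left) would end elsewhere — order is forced
from: x=-3 y=1 heading=left
t=1 spin(left) ⇒ x=-3 y=1 heading=down
t=2 straight(2) ⇒ x=-3 y=-1 heading=down
no rival 2-sequence matches.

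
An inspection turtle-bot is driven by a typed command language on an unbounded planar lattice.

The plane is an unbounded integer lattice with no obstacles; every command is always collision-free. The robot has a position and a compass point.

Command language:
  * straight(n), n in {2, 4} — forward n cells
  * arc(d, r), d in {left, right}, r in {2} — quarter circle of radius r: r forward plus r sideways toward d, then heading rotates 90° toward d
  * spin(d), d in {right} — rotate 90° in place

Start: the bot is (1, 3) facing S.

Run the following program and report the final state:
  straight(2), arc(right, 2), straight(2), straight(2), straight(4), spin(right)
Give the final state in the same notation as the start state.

(-9, -1) facing N

t0: (1, 3) facing S
t=1 straight(2) ⇒ (1, 1) facing S
t=2 arc(right, 2) ⇒ (-1, -1) facing W
t=3 straight(2) ⇒ (-3, -1) facing W
t=4 straight(2) ⇒ (-5, -1) facing W
t=5 straight(4) ⇒ (-9, -1) facing W
t=6 spin(right) ⇒ (-9, -1) facing N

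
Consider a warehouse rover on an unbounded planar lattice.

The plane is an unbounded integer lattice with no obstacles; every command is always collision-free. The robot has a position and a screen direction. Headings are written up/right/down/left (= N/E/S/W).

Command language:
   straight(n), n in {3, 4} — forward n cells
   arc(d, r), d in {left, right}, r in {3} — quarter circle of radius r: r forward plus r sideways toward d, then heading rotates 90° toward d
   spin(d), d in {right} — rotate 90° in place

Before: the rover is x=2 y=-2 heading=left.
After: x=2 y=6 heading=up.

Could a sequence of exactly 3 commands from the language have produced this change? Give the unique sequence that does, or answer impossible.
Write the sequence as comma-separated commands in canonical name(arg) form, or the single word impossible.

key: order matters: swapping spin(right) and straight(4) lands elsewhere
from: x=2 y=-2 heading=left
[1] after spin(right): x=2 y=-2 heading=up
[2] after straight(4): x=2 y=2 heading=up
[3] after straight(4): x=2 y=6 heading=up
no other 3-command option fits: unique.

spin(right), straight(4), straight(4)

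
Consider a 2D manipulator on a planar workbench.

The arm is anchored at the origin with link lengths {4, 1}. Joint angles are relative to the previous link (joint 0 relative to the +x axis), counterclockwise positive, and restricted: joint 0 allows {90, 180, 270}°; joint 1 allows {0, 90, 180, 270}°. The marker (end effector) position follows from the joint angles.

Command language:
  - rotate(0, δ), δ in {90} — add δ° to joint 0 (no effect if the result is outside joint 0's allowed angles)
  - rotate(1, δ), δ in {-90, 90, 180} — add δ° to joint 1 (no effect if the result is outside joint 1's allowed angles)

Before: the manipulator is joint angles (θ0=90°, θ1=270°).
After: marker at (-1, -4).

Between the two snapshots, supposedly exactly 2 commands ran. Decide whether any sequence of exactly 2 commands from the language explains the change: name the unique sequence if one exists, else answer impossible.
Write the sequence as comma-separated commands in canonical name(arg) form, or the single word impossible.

rotate(0, 90), rotate(0, 90)

from: joint angles (θ0=90°, θ1=270°)
1. rotate(0, 90) → joint angles (θ0=180°, θ1=270°)
2. rotate(0, 90) → joint angles (θ0=270°, θ1=270°)
uniquely the one of 16 2-step routes that fits.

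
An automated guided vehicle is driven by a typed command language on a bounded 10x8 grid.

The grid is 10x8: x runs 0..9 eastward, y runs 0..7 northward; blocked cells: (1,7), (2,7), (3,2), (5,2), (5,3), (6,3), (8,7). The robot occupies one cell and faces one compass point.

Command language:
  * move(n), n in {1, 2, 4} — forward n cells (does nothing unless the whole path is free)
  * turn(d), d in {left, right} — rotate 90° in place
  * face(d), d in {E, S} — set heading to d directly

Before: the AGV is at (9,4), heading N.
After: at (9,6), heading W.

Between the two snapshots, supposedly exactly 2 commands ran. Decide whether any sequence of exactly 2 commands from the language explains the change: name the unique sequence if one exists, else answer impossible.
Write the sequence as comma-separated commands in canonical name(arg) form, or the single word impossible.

move(2), turn(left)

key: cell and facing (now W) both changed — the 2 commands mix motion and turning
t0: at (9,4), heading N
[1] after move(2): at (9,6), heading N
[2] after turn(left): at (9,6), heading W
all 49 alternatives checked — unique.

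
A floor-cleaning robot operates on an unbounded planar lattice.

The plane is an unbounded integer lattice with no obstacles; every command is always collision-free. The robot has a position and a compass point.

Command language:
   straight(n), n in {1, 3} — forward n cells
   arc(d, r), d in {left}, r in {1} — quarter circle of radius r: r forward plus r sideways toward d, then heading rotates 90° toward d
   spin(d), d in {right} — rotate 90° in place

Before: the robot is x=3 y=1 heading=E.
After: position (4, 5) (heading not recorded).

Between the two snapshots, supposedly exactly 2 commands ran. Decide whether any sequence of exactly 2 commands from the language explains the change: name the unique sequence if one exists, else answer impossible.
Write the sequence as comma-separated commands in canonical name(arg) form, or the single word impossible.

arc(left, 1), straight(3)

key: running straight(3) before arc(left, 1) would end elsewhere — order is forced
from: x=3 y=1 heading=E
t=1 arc(left, 1) ⇒ x=4 y=2 heading=N
t=2 straight(3) ⇒ x=4 y=5 heading=N
uniquely the one of 16 2-step routes that fits.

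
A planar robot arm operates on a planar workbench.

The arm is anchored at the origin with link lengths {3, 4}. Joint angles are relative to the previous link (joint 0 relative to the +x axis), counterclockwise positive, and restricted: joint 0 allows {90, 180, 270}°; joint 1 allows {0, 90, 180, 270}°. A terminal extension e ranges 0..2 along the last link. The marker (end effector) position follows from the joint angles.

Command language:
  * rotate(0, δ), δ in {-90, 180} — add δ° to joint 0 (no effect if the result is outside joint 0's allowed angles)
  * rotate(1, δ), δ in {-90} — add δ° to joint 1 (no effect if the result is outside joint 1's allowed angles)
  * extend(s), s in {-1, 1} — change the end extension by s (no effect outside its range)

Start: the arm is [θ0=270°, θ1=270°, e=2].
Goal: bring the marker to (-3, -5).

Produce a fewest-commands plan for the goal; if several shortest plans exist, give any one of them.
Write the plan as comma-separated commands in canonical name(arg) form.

rotate(1, -90), rotate(1, -90), extend(-1), rotate(0, -90)

initial: [θ0=270°, θ1=270°, e=2]
[1] after rotate(1, -90): [θ0=270°, θ1=180°, e=2]
[2] after rotate(1, -90): [θ0=270°, θ1=90°, e=2]
[3] after extend(-1): [θ0=270°, θ1=90°, e=1]
[4] after rotate(0, -90): [θ0=180°, θ1=90°, e=1]
nothing shorter than 4 reaches the goal.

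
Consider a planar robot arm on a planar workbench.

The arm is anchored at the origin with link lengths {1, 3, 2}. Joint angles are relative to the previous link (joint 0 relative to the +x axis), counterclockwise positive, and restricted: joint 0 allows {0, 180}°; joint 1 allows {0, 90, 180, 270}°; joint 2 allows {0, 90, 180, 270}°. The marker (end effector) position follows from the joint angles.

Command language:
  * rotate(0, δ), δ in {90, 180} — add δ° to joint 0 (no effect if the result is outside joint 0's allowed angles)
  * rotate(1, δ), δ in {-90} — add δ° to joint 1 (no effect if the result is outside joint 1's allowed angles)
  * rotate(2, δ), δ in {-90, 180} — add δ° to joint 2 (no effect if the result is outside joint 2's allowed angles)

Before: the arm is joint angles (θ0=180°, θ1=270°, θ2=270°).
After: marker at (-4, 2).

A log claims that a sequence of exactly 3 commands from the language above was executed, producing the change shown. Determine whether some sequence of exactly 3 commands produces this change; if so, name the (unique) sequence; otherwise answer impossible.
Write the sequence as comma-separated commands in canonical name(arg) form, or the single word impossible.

from: joint angles (θ0=180°, θ1=270°, θ2=270°)
t=1 rotate(1, -90) ⇒ joint angles (θ0=180°, θ1=180°, θ2=270°)
t=2 rotate(1, -90) ⇒ joint angles (θ0=180°, θ1=90°, θ2=270°)
t=3 rotate(1, -90) ⇒ joint angles (θ0=180°, θ1=0°, θ2=270°)
all 125 alternatives checked — unique.

rotate(1, -90), rotate(1, -90), rotate(1, -90)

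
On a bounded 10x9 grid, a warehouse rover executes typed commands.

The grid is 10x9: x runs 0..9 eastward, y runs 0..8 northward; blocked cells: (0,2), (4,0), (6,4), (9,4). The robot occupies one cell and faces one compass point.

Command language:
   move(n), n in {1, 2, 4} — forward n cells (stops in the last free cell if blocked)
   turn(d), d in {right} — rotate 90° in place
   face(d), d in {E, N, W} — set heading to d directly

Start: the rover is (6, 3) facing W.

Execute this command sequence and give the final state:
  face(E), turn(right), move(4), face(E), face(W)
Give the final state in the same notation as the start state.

(6, 0) facing W

start: (6, 3) facing W
step 1 (face(E)): (6, 3) facing E
step 2 (turn(right)): (6, 3) facing S
step 3 (move(4)): (6, 0) facing S
step 4 (face(E)): (6, 0) facing E
step 5 (face(W)): (6, 0) facing W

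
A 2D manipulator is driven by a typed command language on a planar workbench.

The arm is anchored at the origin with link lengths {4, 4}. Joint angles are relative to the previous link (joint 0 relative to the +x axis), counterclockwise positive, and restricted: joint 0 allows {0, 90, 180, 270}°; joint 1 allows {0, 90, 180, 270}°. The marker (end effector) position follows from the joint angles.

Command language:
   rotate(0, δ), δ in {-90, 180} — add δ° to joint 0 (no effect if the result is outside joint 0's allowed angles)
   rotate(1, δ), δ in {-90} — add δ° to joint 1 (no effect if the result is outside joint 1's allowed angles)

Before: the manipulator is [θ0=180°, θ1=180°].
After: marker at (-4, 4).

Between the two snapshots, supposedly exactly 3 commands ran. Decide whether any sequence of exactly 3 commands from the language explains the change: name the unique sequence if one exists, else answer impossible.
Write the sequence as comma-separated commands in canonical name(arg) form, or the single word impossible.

initial: [θ0=180°, θ1=180°]
step 1 (rotate(1, -90)): [θ0=180°, θ1=90°]
step 2 (rotate(1, -90)): [θ0=180°, θ1=0°]
step 3 (rotate(1, -90)): [θ0=180°, θ1=270°]
no rival 3-sequence matches.

rotate(1, -90), rotate(1, -90), rotate(1, -90)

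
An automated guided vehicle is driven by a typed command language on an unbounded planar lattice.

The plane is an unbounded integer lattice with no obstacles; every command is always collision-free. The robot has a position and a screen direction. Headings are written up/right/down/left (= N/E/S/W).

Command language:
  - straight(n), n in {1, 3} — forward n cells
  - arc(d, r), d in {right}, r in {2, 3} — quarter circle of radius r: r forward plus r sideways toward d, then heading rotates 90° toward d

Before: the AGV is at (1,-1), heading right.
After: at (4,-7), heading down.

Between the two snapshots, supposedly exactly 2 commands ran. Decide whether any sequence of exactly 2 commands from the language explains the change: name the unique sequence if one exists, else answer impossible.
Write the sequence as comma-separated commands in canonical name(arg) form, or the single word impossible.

arc(right, 3), straight(3)

key: running straight(3) before arc(right, 3) would end elsewhere — order is forced
from: at (1,-1), heading right
1. arc(right, 3) → at (4,-4), heading down
2. straight(3) → at (4,-7), heading down
all 16 alternatives checked — unique.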